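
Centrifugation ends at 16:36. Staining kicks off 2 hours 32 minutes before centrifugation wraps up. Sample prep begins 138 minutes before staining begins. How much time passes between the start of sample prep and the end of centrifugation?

Staining starts at 16:36 − 152 min = 14:04.
Sample prep starts at 14:04 − 138 min = 11:46.
From 11:46 to 16:36 is 4 hours 50 minutes.

4 hours 50 minutes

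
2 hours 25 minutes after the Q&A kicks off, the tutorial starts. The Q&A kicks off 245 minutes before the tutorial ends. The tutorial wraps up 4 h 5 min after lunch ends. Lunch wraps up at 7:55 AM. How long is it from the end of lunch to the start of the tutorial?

2 h 25 min

The tutorial ends at 7:55 AM + 245 min = 12:00 PM.
The Q&A starts at 12:00 PM − 245 min = 7:55 AM.
The tutorial starts at 7:55 AM + 145 min = 10:20 AM.
From 7:55 AM to 10:20 AM is 2 h 25 min.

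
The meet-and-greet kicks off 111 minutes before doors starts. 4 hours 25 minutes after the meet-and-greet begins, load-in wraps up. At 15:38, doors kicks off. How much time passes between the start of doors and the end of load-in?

2 h 34 min

The meet-and-greet starts at 15:38 − 111 min = 13:47.
Load-in ends at 13:47 + 265 min = 18:12.
From 15:38 to 18:12 is 2 h 34 min.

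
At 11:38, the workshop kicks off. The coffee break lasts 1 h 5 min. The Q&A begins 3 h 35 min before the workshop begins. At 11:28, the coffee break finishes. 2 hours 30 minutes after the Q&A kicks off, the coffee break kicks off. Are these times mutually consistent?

The Q&A starts at 11:38 − 215 min = 08:03.
The coffee break starts at 08:03 + 150 min = 10:33.
The coffee break ends at 10:33 + 65 min = 11:38.
But the coffee break is also said to end at 11:28 — a 10-minute conflict.

No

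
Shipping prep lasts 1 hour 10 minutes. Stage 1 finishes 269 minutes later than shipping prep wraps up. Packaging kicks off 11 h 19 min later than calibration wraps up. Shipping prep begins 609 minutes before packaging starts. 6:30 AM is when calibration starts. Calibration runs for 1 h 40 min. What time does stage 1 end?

2:59 PM

Calibration ends at 6:30 AM + 100 min = 8:10 AM.
Packaging starts at 8:10 AM + 679 min = 7:29 PM.
Shipping prep starts at 7:29 PM − 609 min = 9:20 AM.
Shipping prep ends at 9:20 AM + 70 min = 10:30 AM.
Stage 1 ends at 10:30 AM + 269 min = 2:59 PM.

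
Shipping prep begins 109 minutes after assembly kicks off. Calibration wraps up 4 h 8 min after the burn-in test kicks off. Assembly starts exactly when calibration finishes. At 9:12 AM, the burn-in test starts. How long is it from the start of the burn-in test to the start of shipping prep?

Calibration ends at 9:12 AM + 248 min = 1:20 PM.
So assembly starts at 1:20 PM.
Shipping prep starts at 1:20 PM + 109 min = 3:09 PM.
From 9:12 AM to 3:09 PM is 5 h 57 min.

5 h 57 min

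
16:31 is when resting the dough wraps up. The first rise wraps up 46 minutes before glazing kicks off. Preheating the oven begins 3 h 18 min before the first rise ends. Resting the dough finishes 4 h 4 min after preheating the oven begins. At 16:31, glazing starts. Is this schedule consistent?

The first rise ends at 16:31 − 46 min = 15:45.
Preheating the oven starts at 15:45 − 198 min = 12:27.
Resting the dough ends at 12:27 + 244 min = 16:31.
That matches the stated 16:31, so the schedule is consistent.

Yes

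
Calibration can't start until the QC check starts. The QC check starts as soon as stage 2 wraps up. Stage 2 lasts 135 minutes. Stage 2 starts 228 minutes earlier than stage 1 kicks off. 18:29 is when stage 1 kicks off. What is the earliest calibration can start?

16:56

Stage 2 starts at 18:29 − 228 min = 14:41.
Stage 2 ends at 14:41 + 135 min = 16:56.
So the QC check starts at 16:56.
Calibration is bounded by the QC check, so the earliest it can start is 16:56.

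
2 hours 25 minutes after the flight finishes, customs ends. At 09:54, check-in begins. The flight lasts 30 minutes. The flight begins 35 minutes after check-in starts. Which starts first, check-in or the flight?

check-in

The flight starts at 09:54 + 35 min = 10:29.
Check-in starts at 09:54 and the flight starts at 10:29, so check-in is first.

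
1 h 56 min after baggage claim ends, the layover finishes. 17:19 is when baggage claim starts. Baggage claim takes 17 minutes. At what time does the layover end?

19:32

Baggage claim ends at 17:19 + 17 min = 17:36.
The layover ends at 17:36 + 116 min = 19:32.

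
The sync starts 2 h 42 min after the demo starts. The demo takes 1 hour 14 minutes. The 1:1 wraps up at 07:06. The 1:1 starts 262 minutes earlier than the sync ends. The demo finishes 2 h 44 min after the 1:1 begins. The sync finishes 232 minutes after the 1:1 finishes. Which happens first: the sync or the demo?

The sync ends at 07:06 + 232 min = 10:58.
The 1:1 starts at 10:58 − 262 min = 06:36.
The demo ends at 06:36 + 164 min = 09:20.
The demo starts at 09:20 − 74 min = 08:06.
The sync starts at 08:06 + 162 min = 10:48.
The sync starts at 10:48 and the demo starts at 08:06, so the demo is first.

the demo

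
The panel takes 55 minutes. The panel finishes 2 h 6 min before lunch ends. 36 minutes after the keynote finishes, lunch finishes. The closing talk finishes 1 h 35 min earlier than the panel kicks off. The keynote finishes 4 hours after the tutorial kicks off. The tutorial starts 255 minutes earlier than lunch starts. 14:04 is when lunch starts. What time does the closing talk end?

The tutorial starts at 14:04 − 255 min = 09:49.
The keynote ends at 09:49 + 240 min = 13:49.
Lunch ends at 13:49 + 36 min = 14:25.
The panel ends at 14:25 − 126 min = 12:19.
The panel starts at 12:19 − 55 min = 11:24.
The closing talk ends at 11:24 − 95 min = 09:49.

09:49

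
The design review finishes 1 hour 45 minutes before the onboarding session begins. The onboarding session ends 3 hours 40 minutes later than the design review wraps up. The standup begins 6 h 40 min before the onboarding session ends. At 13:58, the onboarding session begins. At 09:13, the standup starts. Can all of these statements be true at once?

Yes

The design review ends at 13:58 − 105 min = 12:13.
The onboarding session ends at 12:13 + 220 min = 15:53.
The standup starts at 15:53 − 400 min = 09:13.
That matches the stated 09:13, so the schedule is consistent.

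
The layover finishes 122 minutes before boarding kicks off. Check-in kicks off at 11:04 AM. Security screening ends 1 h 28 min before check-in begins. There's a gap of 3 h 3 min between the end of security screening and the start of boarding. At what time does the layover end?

Security screening ends at 11:04 AM − 88 min = 9:36 AM.
Boarding starts at 9:36 AM + 183 min = 12:39 PM.
The layover ends at 12:39 PM − 122 min = 10:37 AM.

10:37 AM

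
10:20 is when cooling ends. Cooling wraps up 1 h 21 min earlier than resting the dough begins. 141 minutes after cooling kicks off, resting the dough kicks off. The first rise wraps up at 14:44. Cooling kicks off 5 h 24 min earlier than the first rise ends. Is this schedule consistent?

Yes

Cooling starts at 14:44 − 324 min = 09:20.
Resting the dough starts at 09:20 + 141 min = 11:41.
Cooling ends at 11:41 − 81 min = 10:20.
That matches the stated 10:20, so the schedule is consistent.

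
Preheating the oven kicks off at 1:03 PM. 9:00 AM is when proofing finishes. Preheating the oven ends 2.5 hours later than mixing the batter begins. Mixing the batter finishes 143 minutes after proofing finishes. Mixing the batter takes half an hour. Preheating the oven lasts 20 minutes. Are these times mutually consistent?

Mixing the batter ends at 9:00 AM + 143 min = 11:23 AM.
Mixing the batter starts at 11:23 AM − 30 min = 10:53 AM.
Preheating the oven ends at 10:53 AM + 150 min = 1:23 PM.
Preheating the oven starts at 1:23 PM − 20 min = 1:03 PM.
That matches the stated 1:03 PM, so the schedule is consistent.

Yes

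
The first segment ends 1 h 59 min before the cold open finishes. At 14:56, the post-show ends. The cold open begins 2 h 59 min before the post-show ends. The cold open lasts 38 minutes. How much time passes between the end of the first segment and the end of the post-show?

260 minutes

The cold open starts at 14:56 − 179 min = 11:57.
The cold open ends at 11:57 + 38 min = 12:35.
The first segment ends at 12:35 − 119 min = 10:36.
From 10:36 to 14:56 is 260 minutes.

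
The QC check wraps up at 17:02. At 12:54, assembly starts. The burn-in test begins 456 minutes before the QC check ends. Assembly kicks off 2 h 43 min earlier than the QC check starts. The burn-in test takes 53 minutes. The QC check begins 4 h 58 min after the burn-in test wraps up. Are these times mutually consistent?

No

The burn-in test starts at 17:02 − 456 min = 09:26.
The burn-in test ends at 09:26 + 53 min = 10:19.
The QC check starts at 10:19 + 298 min = 15:17.
Assembly starts at 15:17 − 163 min = 12:34.
But assembly is also said to start at 12:54 — a 20-minute conflict.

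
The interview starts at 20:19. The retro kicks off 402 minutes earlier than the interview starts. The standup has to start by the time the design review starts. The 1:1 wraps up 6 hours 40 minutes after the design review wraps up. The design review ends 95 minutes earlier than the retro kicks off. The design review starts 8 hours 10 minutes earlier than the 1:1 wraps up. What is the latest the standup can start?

The retro starts at 20:19 − 402 min = 13:37.
The design review ends at 13:37 − 95 min = 12:02.
The 1:1 ends at 12:02 + 400 min = 18:42.
The design review starts at 18:42 − 490 min = 10:32.
The standup is bounded by the design review, so the latest it can start is 10:32.

10:32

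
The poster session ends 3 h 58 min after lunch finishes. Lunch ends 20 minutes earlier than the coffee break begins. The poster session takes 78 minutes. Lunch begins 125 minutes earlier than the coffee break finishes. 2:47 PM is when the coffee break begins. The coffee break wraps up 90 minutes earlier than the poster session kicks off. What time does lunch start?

Lunch ends at 2:47 PM − 20 min = 2:27 PM.
The poster session ends at 2:27 PM + 238 min = 6:25 PM.
The poster session starts at 6:25 PM − 78 min = 5:07 PM.
The coffee break ends at 5:07 PM − 90 min = 3:37 PM.
Lunch starts at 3:37 PM − 125 min = 1:32 PM.

1:32 PM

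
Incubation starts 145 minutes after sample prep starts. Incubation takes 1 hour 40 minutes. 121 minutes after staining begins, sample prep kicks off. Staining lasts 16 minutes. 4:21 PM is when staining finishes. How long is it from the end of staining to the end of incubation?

Staining starts at 4:21 PM − 16 min = 4:05 PM.
Sample prep starts at 4:05 PM + 121 min = 6:06 PM.
Incubation starts at 6:06 PM + 145 min = 8:31 PM.
Incubation ends at 8:31 PM + 100 min = 10:11 PM.
From 4:21 PM to 10:11 PM is 5 h 50 min.

5 h 50 min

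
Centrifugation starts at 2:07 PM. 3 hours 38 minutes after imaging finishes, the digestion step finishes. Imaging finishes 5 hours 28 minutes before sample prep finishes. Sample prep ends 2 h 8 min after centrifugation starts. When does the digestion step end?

2:25 PM

Sample prep ends at 2:07 PM + 128 min = 4:15 PM.
Imaging ends at 4:15 PM − 328 min = 10:47 AM.
The digestion step ends at 10:47 AM + 218 min = 2:25 PM.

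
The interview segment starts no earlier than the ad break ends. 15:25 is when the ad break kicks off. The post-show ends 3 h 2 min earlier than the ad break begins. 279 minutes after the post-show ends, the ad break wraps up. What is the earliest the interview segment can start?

17:02

The post-show ends at 15:25 − 182 min = 12:23.
The ad break ends at 12:23 + 279 min = 17:02.
The interview segment is bounded by the ad break, so the earliest it can start is 17:02.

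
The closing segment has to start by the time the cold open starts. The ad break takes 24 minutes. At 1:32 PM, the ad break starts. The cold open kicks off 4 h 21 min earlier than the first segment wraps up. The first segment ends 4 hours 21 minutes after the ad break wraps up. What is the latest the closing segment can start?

1:56 PM

The ad break ends at 1:32 PM + 24 min = 1:56 PM.
The first segment ends at 1:56 PM + 261 min = 6:17 PM.
The cold open starts at 6:17 PM − 261 min = 1:56 PM.
The closing segment is bounded by the cold open, so the latest it can start is 1:56 PM.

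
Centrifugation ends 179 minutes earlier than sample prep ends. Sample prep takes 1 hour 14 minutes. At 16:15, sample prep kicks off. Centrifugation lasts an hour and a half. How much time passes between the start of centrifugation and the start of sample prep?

195 minutes

Sample prep ends at 16:15 + 74 min = 17:29.
Centrifugation ends at 17:29 − 179 min = 14:30.
Centrifugation starts at 14:30 − 90 min = 13:00.
From 13:00 to 16:15 is 195 minutes.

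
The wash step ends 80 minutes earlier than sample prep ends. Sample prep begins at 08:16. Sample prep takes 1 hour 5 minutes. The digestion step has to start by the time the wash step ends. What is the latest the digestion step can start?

08:01

Sample prep ends at 08:16 + 65 min = 09:21.
The wash step ends at 09:21 − 80 min = 08:01.
The digestion step is bounded by the wash step, so the latest it can start is 08:01.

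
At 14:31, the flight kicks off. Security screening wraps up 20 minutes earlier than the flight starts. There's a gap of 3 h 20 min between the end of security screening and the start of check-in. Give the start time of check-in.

Security screening ends at 14:31 − 20 min = 14:11.
Check-in starts at 14:11 + 200 min = 17:31.

17:31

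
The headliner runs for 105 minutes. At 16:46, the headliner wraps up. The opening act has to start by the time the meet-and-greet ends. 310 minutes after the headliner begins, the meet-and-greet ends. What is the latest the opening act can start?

20:11

The headliner starts at 16:46 − 105 min = 15:01.
The meet-and-greet ends at 15:01 + 310 min = 20:11.
The opening act is bounded by the meet-and-greet, so the latest it can start is 20:11.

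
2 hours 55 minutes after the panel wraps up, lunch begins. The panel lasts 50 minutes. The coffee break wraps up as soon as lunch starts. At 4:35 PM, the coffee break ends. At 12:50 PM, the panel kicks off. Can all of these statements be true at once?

Yes

The panel ends at 12:50 PM + 50 min = 1:40 PM.
Lunch starts at 1:40 PM + 175 min = 4:35 PM.
So the coffee break ends at 4:35 PM.
That matches the stated 4:35 PM, so the schedule is consistent.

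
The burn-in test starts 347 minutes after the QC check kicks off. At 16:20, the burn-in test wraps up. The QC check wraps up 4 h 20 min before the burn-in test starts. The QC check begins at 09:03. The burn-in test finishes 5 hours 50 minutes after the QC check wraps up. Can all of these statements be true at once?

Yes

The burn-in test starts at 09:03 + 347 min = 14:50.
The QC check ends at 14:50 − 260 min = 10:30.
The burn-in test ends at 10:30 + 350 min = 16:20.
That matches the stated 16:20, so the schedule is consistent.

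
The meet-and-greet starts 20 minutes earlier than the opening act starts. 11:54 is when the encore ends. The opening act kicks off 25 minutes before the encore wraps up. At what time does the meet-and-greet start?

The opening act starts at 11:54 − 25 min = 11:29.
The meet-and-greet starts at 11:29 − 20 min = 11:09.

11:09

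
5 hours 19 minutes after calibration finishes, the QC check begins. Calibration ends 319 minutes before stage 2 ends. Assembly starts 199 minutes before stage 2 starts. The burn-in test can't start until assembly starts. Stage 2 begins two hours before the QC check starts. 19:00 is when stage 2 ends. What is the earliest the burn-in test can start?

13:41

Calibration ends at 19:00 − 319 min = 13:41.
The QC check starts at 13:41 + 319 min = 19:00.
Stage 2 starts at 19:00 − 120 min = 17:00.
Assembly starts at 17:00 − 199 min = 13:41.
The burn-in test is bounded by assembly, so the earliest it can start is 13:41.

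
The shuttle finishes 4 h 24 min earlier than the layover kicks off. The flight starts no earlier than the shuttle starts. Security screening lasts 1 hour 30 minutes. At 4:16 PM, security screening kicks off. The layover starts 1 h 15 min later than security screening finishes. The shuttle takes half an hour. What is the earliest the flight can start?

2:07 PM

Security screening ends at 4:16 PM + 90 min = 5:46 PM.
The layover starts at 5:46 PM + 75 min = 7:01 PM.
The shuttle ends at 7:01 PM − 264 min = 2:37 PM.
The shuttle starts at 2:37 PM − 30 min = 2:07 PM.
The flight is bounded by the shuttle, so the earliest it can start is 2:07 PM.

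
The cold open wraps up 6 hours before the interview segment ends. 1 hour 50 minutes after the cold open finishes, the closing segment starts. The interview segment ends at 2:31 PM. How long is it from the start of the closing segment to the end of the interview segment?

The cold open ends at 2:31 PM − 360 min = 8:31 AM.
The closing segment starts at 8:31 AM + 110 min = 10:21 AM.
From 10:21 AM to 2:31 PM is 250 minutes.

250 minutes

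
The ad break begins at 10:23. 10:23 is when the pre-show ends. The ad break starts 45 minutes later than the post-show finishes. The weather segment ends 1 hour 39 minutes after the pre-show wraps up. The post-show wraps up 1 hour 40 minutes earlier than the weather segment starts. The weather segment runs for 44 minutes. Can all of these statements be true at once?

The weather segment ends at 10:23 + 99 min = 12:02.
The weather segment starts at 12:02 − 44 min = 11:18.
The post-show ends at 11:18 − 100 min = 09:38.
The ad break starts at 09:38 + 45 min = 10:23.
That matches the stated 10:23, so the schedule is consistent.

Yes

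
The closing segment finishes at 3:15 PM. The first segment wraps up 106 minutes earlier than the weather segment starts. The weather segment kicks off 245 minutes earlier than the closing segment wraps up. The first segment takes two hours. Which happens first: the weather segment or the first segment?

the first segment

The weather segment starts at 3:15 PM − 245 min = 11:10 AM.
The first segment ends at 11:10 AM − 106 min = 9:24 AM.
The first segment starts at 9:24 AM − 120 min = 7:24 AM.
The weather segment starts at 11:10 AM and the first segment starts at 7:24 AM, so the first segment is first.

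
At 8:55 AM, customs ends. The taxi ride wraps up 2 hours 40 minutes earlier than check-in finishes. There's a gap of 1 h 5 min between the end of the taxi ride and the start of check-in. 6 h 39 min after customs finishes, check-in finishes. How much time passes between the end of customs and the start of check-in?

Check-in ends at 8:55 AM + 399 min = 3:34 PM.
The taxi ride ends at 3:34 PM − 160 min = 12:54 PM.
Check-in starts at 12:54 PM + 65 min = 1:59 PM.
From 8:55 AM to 1:59 PM is 304 minutes.

304 minutes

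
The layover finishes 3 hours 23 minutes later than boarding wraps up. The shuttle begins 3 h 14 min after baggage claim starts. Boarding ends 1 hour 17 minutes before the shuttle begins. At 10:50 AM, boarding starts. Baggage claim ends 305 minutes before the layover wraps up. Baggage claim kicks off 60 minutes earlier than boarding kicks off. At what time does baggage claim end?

10:05 AM

Baggage claim starts at 10:50 AM − 60 min = 9:50 AM.
The shuttle starts at 9:50 AM + 194 min = 1:04 PM.
Boarding ends at 1:04 PM − 77 min = 11:47 AM.
The layover ends at 11:47 AM + 203 min = 3:10 PM.
Baggage claim ends at 3:10 PM − 305 min = 10:05 AM.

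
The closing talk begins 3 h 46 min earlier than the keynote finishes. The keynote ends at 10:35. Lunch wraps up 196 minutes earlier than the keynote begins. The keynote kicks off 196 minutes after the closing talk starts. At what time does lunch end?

The closing talk starts at 10:35 − 226 min = 06:49.
The keynote starts at 06:49 + 196 min = 10:05.
Lunch ends at 10:05 − 196 min = 06:49.

06:49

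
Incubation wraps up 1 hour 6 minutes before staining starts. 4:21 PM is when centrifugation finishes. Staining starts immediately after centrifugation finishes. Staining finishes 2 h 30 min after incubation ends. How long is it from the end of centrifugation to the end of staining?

Staining starts at 4:21 PM.
Incubation ends at 4:21 PM − 66 min = 3:15 PM.
Staining ends at 3:15 PM + 150 min = 5:45 PM.
From 4:21 PM to 5:45 PM is 1 hour 24 minutes.

1 hour 24 minutes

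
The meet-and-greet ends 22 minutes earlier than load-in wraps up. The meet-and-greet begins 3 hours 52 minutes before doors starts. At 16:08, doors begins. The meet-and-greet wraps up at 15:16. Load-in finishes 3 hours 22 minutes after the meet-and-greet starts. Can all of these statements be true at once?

The meet-and-greet starts at 16:08 − 232 min = 12:16.
Load-in ends at 12:16 + 202 min = 15:38.
The meet-and-greet ends at 15:38 − 22 min = 15:16.
That matches the stated 15:16, so the schedule is consistent.

Yes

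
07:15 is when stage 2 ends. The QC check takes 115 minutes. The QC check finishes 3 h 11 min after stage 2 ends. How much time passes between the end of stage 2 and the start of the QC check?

1 hour 16 minutes

The QC check ends at 07:15 + 191 min = 10:26.
The QC check starts at 10:26 − 115 min = 08:31.
From 07:15 to 08:31 is 1 hour 16 minutes.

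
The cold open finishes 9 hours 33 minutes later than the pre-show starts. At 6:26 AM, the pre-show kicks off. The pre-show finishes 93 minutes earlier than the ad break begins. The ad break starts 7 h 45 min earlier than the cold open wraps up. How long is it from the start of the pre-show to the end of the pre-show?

The cold open ends at 6:26 AM + 573 min = 3:59 PM.
The ad break starts at 3:59 PM − 465 min = 8:14 AM.
The pre-show ends at 8:14 AM − 93 min = 6:41 AM.
From 6:26 AM to 6:41 AM is 15 minutes.

15 minutes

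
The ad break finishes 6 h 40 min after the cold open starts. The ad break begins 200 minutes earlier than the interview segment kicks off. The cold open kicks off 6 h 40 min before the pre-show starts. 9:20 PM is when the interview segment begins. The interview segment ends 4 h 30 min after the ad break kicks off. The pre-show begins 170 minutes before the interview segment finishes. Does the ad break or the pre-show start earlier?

The ad break starts at 9:20 PM − 200 min = 6:00 PM.
The interview segment ends at 6:00 PM + 270 min = 10:30 PM.
The pre-show starts at 10:30 PM − 170 min = 7:40 PM.
The ad break starts at 6:00 PM and the pre-show starts at 7:40 PM, so the ad break is first.

the ad break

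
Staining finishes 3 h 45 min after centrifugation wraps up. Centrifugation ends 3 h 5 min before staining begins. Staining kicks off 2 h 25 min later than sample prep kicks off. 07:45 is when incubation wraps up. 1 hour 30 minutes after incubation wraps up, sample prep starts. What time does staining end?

12:20

Sample prep starts at 07:45 + 90 min = 09:15.
Staining starts at 09:15 + 145 min = 11:40.
Centrifugation ends at 11:40 − 185 min = 08:35.
Staining ends at 08:35 + 225 min = 12:20.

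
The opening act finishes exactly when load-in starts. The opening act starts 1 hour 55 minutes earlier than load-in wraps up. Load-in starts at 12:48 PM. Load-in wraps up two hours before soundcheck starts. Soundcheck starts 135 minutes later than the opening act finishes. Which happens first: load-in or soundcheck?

load-in

The opening act ends at 12:48 PM.
Soundcheck starts at 12:48 PM + 135 min = 3:03 PM.
Load-in starts at 12:48 PM and soundcheck starts at 3:03 PM, so load-in is first.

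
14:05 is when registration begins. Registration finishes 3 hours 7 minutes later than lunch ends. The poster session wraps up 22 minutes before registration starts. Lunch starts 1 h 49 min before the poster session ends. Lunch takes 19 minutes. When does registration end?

The poster session ends at 14:05 − 22 min = 13:43.
Lunch starts at 13:43 − 109 min = 11:54.
Lunch ends at 11:54 + 19 min = 12:13.
Registration ends at 12:13 + 187 min = 15:20.

15:20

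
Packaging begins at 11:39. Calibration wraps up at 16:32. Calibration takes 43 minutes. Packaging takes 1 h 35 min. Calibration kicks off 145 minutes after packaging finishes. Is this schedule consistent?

Packaging ends at 11:39 + 95 min = 13:14.
Calibration starts at 13:14 + 145 min = 15:39.
Calibration ends at 15:39 + 43 min = 16:22.
But calibration is also said to end at 16:32 — a 10-minute conflict.

No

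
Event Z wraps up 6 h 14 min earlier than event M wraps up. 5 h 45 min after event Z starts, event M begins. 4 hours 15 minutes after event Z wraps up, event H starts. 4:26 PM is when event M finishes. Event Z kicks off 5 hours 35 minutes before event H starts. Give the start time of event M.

2:37 PM

Event Z ends at 4:26 PM − 374 min = 10:12 AM.
Event H starts at 10:12 AM + 255 min = 2:27 PM.
Event Z starts at 2:27 PM − 335 min = 8:52 AM.
Event M starts at 8:52 AM + 345 min = 2:37 PM.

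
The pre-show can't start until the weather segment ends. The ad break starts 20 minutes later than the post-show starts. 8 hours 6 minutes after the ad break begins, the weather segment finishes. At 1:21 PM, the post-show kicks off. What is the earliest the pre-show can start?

9:47 PM

The ad break starts at 1:21 PM + 20 min = 1:41 PM.
The weather segment ends at 1:41 PM + 486 min = 9:47 PM.
The pre-show is bounded by the weather segment, so the earliest it can start is 9:47 PM.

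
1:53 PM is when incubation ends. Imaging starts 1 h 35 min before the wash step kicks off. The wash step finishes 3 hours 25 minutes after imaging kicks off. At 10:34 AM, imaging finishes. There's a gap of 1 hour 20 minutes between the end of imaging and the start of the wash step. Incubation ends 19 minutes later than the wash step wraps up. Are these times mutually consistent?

No

The wash step starts at 10:34 AM + 80 min = 11:54 AM.
Imaging starts at 11:54 AM − 95 min = 10:19 AM.
The wash step ends at 10:19 AM + 205 min = 1:44 PM.
Incubation ends at 1:44 PM + 19 min = 2:03 PM.
But incubation is also said to end at 1:53 PM — a 10-minute conflict.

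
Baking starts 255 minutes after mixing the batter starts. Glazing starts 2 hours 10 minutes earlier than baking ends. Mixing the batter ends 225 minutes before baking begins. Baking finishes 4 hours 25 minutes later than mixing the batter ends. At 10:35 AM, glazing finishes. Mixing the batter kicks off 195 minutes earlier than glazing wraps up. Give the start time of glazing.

Mixing the batter starts at 10:35 AM − 195 min = 7:20 AM.
Baking starts at 7:20 AM + 255 min = 11:35 AM.
Mixing the batter ends at 11:35 AM − 225 min = 7:50 AM.
Baking ends at 7:50 AM + 265 min = 12:15 PM.
Glazing starts at 12:15 PM − 130 min = 10:05 AM.

10:05 AM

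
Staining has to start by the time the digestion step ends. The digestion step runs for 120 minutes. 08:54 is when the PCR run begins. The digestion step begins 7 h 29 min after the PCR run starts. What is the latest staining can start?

18:23

The digestion step starts at 08:54 + 449 min = 16:23.
The digestion step ends at 16:23 + 120 min = 18:23.
Staining is bounded by the digestion step, so the latest it can start is 18:23.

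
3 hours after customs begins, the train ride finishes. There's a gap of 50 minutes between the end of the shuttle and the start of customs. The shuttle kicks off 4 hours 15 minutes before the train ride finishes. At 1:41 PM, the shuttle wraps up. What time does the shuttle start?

Customs starts at 1:41 PM + 50 min = 2:31 PM.
The train ride ends at 2:31 PM + 180 min = 5:31 PM.
The shuttle starts at 5:31 PM − 255 min = 1:16 PM.

1:16 PM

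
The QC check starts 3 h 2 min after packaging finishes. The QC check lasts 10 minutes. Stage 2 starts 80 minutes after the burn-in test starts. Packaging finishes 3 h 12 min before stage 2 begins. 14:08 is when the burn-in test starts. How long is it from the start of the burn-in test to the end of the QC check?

1 hour 20 minutes

Stage 2 starts at 14:08 + 80 min = 15:28.
Packaging ends at 15:28 − 192 min = 12:16.
The QC check starts at 12:16 + 182 min = 15:18.
The QC check ends at 15:18 + 10 min = 15:28.
From 14:08 to 15:28 is 1 hour 20 minutes.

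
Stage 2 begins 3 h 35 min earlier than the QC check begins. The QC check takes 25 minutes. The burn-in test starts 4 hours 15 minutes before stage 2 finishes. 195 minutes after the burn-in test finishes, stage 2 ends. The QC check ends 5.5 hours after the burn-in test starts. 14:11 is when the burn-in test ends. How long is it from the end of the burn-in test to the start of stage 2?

0.5 hours

Stage 2 ends at 14:11 + 195 min = 17:26.
The burn-in test starts at 17:26 − 255 min = 13:11.
The QC check ends at 13:11 + 330 min = 18:41.
The QC check starts at 18:41 − 25 min = 18:16.
Stage 2 starts at 18:16 − 215 min = 14:41.
From 14:11 to 14:41 is 0.5 hours.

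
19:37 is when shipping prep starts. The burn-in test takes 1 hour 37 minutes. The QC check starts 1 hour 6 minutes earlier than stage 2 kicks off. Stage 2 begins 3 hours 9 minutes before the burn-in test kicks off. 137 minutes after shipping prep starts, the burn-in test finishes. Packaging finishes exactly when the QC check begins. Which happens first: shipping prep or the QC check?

The burn-in test ends at 19:37 + 137 min = 21:54.
The burn-in test starts at 21:54 − 97 min = 20:17.
Stage 2 starts at 20:17 − 189 min = 17:08.
The QC check starts at 17:08 − 66 min = 16:02.
Shipping prep starts at 19:37 and the QC check starts at 16:02, so the QC check is first.

the QC check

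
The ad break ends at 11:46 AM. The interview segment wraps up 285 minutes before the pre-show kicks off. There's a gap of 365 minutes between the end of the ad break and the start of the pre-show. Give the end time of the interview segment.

1:06 PM

The pre-show starts at 11:46 AM + 365 min = 5:51 PM.
The interview segment ends at 5:51 PM − 285 min = 1:06 PM.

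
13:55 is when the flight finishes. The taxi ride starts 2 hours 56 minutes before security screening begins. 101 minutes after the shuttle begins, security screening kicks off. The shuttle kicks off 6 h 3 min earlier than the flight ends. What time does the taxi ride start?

06:37

The shuttle starts at 13:55 − 363 min = 07:52.
Security screening starts at 07:52 + 101 min = 09:33.
The taxi ride starts at 09:33 − 176 min = 06:37.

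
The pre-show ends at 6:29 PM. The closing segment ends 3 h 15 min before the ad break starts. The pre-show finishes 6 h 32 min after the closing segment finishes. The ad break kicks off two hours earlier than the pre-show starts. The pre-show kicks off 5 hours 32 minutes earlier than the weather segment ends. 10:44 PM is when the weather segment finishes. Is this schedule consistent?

Yes

The pre-show starts at 10:44 PM − 332 min = 5:12 PM.
The ad break starts at 5:12 PM − 120 min = 3:12 PM.
The closing segment ends at 3:12 PM − 195 min = 11:57 AM.
The pre-show ends at 11:57 AM + 392 min = 6:29 PM.
That matches the stated 6:29 PM, so the schedule is consistent.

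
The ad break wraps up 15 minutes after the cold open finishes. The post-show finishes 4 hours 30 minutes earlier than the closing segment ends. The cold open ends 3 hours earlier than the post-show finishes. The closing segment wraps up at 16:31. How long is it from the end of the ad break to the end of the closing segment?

7 hours 15 minutes

The post-show ends at 16:31 − 270 min = 12:01.
The cold open ends at 12:01 − 180 min = 09:01.
The ad break ends at 09:01 + 15 min = 09:16.
From 09:16 to 16:31 is 7 hours 15 minutes.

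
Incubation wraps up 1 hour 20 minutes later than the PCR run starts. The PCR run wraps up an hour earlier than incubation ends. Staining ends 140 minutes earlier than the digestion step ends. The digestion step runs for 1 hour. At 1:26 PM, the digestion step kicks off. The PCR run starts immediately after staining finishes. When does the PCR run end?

12:26 PM

The digestion step ends at 1:26 PM + 60 min = 2:26 PM.
Staining ends at 2:26 PM − 140 min = 12:06 PM.
So the PCR run starts at 12:06 PM.
Incubation ends at 12:06 PM + 80 min = 1:26 PM.
The PCR run ends at 1:26 PM − 60 min = 12:26 PM.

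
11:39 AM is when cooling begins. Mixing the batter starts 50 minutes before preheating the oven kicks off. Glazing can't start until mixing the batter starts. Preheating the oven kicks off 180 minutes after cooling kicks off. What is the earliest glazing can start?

1:49 PM

Preheating the oven starts at 11:39 AM + 180 min = 2:39 PM.
Mixing the batter starts at 2:39 PM − 50 min = 1:49 PM.
Glazing is bounded by mixing the batter, so the earliest it can start is 1:49 PM.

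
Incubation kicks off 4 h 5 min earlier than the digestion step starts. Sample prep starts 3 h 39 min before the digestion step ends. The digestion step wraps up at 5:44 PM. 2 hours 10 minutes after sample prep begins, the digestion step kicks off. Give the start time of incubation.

12:10 PM

Sample prep starts at 5:44 PM − 219 min = 2:05 PM.
The digestion step starts at 2:05 PM + 130 min = 4:15 PM.
Incubation starts at 4:15 PM − 245 min = 12:10 PM.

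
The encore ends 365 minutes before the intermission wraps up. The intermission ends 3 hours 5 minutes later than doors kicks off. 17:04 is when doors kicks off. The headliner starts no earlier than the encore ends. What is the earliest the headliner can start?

The intermission ends at 17:04 + 185 min = 20:09.
The encore ends at 20:09 − 365 min = 14:04.
The headliner is bounded by the encore, so the earliest it can start is 14:04.

14:04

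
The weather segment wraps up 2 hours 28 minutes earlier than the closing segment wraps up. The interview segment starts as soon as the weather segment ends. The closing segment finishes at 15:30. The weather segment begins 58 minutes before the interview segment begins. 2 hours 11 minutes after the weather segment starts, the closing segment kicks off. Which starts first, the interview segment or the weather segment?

the weather segment

The weather segment ends at 15:30 − 148 min = 13:02.
So the interview segment starts at 13:02.
The weather segment starts at 13:02 − 58 min = 12:04.
The interview segment starts at 13:02 and the weather segment starts at 12:04, so the weather segment is first.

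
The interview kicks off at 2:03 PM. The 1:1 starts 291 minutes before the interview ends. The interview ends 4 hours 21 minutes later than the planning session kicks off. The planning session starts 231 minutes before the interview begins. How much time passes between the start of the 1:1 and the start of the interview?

4 h 21 min

The planning session starts at 2:03 PM − 231 min = 10:12 AM.
The interview ends at 10:12 AM + 261 min = 2:33 PM.
The 1:1 starts at 2:33 PM − 291 min = 9:42 AM.
From 9:42 AM to 2:03 PM is 4 h 21 min.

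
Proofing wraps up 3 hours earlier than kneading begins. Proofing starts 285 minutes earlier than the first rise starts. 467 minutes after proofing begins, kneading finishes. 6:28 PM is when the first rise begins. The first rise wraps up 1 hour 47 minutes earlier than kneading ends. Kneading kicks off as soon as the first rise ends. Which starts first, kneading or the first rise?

Proofing starts at 6:28 PM − 285 min = 1:43 PM.
Kneading ends at 1:43 PM + 467 min = 9:30 PM.
The first rise ends at 9:30 PM − 107 min = 7:43 PM.
So kneading starts at 7:43 PM.
Kneading starts at 7:43 PM and the first rise starts at 6:28 PM, so the first rise is first.

the first rise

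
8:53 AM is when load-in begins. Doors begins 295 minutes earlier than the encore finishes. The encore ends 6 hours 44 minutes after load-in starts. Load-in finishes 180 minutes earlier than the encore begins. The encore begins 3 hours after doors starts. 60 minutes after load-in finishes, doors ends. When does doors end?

11:42 AM

The encore ends at 8:53 AM + 404 min = 3:37 PM.
Doors starts at 3:37 PM − 295 min = 10:42 AM.
The encore starts at 10:42 AM + 180 min = 1:42 PM.
Load-in ends at 1:42 PM − 180 min = 10:42 AM.
Doors ends at 10:42 AM + 60 min = 11:42 AM.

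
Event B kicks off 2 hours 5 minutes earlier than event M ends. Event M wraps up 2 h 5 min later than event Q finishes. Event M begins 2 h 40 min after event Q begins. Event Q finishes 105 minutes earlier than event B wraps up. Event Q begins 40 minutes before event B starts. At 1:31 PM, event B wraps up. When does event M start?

1:46 PM

Event Q ends at 1:31 PM − 105 min = 11:46 AM.
Event M ends at 11:46 AM + 125 min = 1:51 PM.
Event B starts at 1:51 PM − 125 min = 11:46 AM.
Event Q starts at 11:46 AM − 40 min = 11:06 AM.
Event M starts at 11:06 AM + 160 min = 1:46 PM.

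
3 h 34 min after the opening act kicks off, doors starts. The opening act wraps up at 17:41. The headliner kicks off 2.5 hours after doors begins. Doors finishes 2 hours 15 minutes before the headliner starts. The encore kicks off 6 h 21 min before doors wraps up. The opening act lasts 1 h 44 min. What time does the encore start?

13:25

The opening act starts at 17:41 − 104 min = 15:57.
Doors starts at 15:57 + 214 min = 19:31.
The headliner starts at 19:31 + 150 min = 22:01.
Doors ends at 22:01 − 135 min = 19:46.
The encore starts at 19:46 − 381 min = 13:25.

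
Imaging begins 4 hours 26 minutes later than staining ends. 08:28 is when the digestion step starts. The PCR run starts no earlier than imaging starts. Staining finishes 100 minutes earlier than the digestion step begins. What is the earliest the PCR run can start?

Staining ends at 08:28 − 100 min = 06:48.
Imaging starts at 06:48 + 266 min = 11:14.
The PCR run is bounded by imaging, so the earliest it can start is 11:14.

11:14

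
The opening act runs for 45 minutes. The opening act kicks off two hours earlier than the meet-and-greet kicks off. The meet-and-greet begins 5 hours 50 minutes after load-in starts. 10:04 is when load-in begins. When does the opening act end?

14:39

The meet-and-greet starts at 10:04 + 350 min = 15:54.
The opening act starts at 15:54 − 120 min = 13:54.
The opening act ends at 13:54 + 45 min = 14:39.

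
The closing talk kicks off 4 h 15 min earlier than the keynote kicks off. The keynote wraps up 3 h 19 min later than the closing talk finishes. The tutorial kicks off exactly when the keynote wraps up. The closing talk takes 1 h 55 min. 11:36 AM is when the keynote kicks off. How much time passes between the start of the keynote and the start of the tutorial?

The closing talk starts at 11:36 AM − 255 min = 7:21 AM.
The closing talk ends at 7:21 AM + 115 min = 9:16 AM.
The keynote ends at 9:16 AM + 199 min = 12:35 PM.
So the tutorial starts at 12:35 PM.
From 11:36 AM to 12:35 PM is 59 minutes.

59 minutes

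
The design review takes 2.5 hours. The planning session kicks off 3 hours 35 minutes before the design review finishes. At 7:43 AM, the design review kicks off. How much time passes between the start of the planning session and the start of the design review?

1 hour 5 minutes

The design review ends at 7:43 AM + 150 min = 10:13 AM.
The planning session starts at 10:13 AM − 215 min = 6:38 AM.
From 6:38 AM to 7:43 AM is 1 hour 5 minutes.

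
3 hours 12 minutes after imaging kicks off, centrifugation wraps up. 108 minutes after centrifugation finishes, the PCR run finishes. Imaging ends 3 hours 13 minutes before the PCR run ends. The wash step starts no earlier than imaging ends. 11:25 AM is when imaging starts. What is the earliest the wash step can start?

Centrifugation ends at 11:25 AM + 192 min = 2:37 PM.
The PCR run ends at 2:37 PM + 108 min = 4:25 PM.
Imaging ends at 4:25 PM − 193 min = 1:12 PM.
The wash step is bounded by imaging, so the earliest it can start is 1:12 PM.

1:12 PM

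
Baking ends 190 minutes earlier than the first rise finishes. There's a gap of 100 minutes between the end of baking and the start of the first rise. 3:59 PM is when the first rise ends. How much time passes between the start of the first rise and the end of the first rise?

1 hour 30 minutes

Baking ends at 3:59 PM − 190 min = 12:49 PM.
The first rise starts at 12:49 PM + 100 min = 2:29 PM.
From 2:29 PM to 3:59 PM is 1 hour 30 minutes.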